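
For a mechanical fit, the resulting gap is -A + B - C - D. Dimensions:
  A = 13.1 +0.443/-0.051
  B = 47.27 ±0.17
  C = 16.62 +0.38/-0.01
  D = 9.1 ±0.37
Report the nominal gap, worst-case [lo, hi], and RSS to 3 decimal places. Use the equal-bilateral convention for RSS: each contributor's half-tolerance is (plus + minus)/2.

nominal=8.450 wc=[7.087,9.051] rss=0.515

Stack each dimension's contribution:
  -A: nom -13.100 → Σnom=-13.100; wc +0.051/-0.443 → slack +0.051/-0.443; half-tol=0.247, Σhalf²=0.061009
  +B: nom +47.270 → Σnom=34.170; wc +0.170/-0.170 → slack +0.221/-0.613; half-tol=0.170, Σhalf²=0.089909
  -C: nom -16.620 → Σnom=17.550; wc +0.010/-0.380 → slack +0.231/-0.993; half-tol=0.195, Σhalf²=0.127934
  -D: nom -9.100 → Σnom=8.450; wc +0.370/-0.370 → slack +0.601/-1.363; half-tol=0.370, Σhalf²=0.264834
Nominal = 8.450. Worst-case = [8.450 - 1.363, 8.450 + 0.601] = [7.087, 9.051]. RSS = √0.264834 = 0.515.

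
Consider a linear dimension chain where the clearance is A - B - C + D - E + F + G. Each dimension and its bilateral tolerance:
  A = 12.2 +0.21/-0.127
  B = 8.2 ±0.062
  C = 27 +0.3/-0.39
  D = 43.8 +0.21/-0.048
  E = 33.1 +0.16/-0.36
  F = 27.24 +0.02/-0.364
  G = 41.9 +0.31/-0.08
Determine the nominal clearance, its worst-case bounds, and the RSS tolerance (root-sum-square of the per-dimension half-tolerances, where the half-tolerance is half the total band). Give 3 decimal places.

nominal=56.840 wc=[55.699,58.402] rss=0.557

Stack each dimension's contribution:
  +A: nom +12.200 → Σnom=12.200; wc +0.210/-0.127 → slack +0.210/-0.127; half-tol=0.168, Σhalf²=0.028392
  -B: nom -8.200 → Σnom=4.000; wc +0.062/-0.062 → slack +0.272/-0.189; half-tol=0.062, Σhalf²=0.032236
  -C: nom -27.000 → Σnom=-23.000; wc +0.390/-0.300 → slack +0.662/-0.489; half-tol=0.345, Σhalf²=0.151261
  +D: nom +43.800 → Σnom=20.800; wc +0.210/-0.048 → slack +0.872/-0.537; half-tol=0.129, Σhalf²=0.167902
  -E: nom -33.100 → Σnom=-12.300; wc +0.360/-0.160 → slack +1.232/-0.697; half-tol=0.260, Σhalf²=0.235502
  +F: nom +27.240 → Σnom=14.940; wc +0.020/-0.364 → slack +1.252/-1.061; half-tol=0.192, Σhalf²=0.272366
  +G: nom +41.900 → Σnom=56.840; wc +0.310/-0.080 → slack +1.562/-1.141; half-tol=0.195, Σhalf²=0.310391
Nominal = 56.840. Worst-case = [56.840 - 1.141, 56.840 + 1.562] = [55.699, 58.402]. RSS = √0.310391 = 0.557.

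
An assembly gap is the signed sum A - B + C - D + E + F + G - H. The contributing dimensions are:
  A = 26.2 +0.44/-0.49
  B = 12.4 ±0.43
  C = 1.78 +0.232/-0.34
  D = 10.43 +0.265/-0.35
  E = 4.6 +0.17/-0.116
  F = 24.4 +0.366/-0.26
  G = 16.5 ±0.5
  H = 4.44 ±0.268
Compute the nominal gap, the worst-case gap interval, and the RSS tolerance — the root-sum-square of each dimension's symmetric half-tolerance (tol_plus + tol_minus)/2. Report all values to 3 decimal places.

nominal=46.210 wc=[43.541,48.966] rss=1.009

Stack each dimension's contribution:
  +A: nom +26.200 → Σnom=26.200; wc +0.440/-0.490 → slack +0.440/-0.490; half-tol=0.465, Σhalf²=0.216225
  -B: nom -12.400 → Σnom=13.800; wc +0.430/-0.430 → slack +0.870/-0.920; half-tol=0.430, Σhalf²=0.401125
  +C: nom +1.780 → Σnom=15.580; wc +0.232/-0.340 → slack +1.102/-1.260; half-tol=0.286, Σhalf²=0.482921
  -D: nom -10.430 → Σnom=5.150; wc +0.350/-0.265 → slack +1.452/-1.525; half-tol=0.307, Σhalf²=0.577477
  +E: nom +4.600 → Σnom=9.750; wc +0.170/-0.116 → slack +1.622/-1.641; half-tol=0.143, Σhalf²=0.597926
  +F: nom +24.400 → Σnom=34.150; wc +0.366/-0.260 → slack +1.988/-1.901; half-tol=0.313, Σhalf²=0.695895
  +G: nom +16.500 → Σnom=50.650; wc +0.500/-0.500 → slack +2.488/-2.401; half-tol=0.500, Σhalf²=0.945895
  -H: nom -4.440 → Σnom=46.210; wc +0.268/-0.268 → slack +2.756/-2.669; half-tol=0.268, Σhalf²=1.017719
Nominal = 46.210. Worst-case = [46.210 - 2.669, 46.210 + 2.756] = [43.541, 48.966]. RSS = √1.017719 = 1.009.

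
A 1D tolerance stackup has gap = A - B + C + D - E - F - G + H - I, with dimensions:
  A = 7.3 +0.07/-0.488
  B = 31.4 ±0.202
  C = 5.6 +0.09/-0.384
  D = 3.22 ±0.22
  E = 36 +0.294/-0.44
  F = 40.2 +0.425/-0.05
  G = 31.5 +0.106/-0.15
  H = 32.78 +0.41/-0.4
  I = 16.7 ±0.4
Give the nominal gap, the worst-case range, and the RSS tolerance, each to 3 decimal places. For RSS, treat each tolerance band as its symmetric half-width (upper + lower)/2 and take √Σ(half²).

nominal=-106.900 wc=[-109.819,-104.868] rss=0.869

Stack each dimension's contribution:
  +A: nom +7.300 → Σnom=7.300; wc +0.070/-0.488 → slack +0.070/-0.488; half-tol=0.279, Σhalf²=0.077841
  -B: nom -31.400 → Σnom=-24.100; wc +0.202/-0.202 → slack +0.272/-0.690; half-tol=0.202, Σhalf²=0.118645
  +C: nom +5.600 → Σnom=-18.500; wc +0.090/-0.384 → slack +0.362/-1.074; half-tol=0.237, Σhalf²=0.174814
  +D: nom +3.220 → Σnom=-15.280; wc +0.220/-0.220 → slack +0.582/-1.294; half-tol=0.220, Σhalf²=0.223214
  -E: nom -36.000 → Σnom=-51.280; wc +0.440/-0.294 → slack +1.022/-1.588; half-tol=0.367, Σhalf²=0.357903
  -F: nom -40.200 → Σnom=-91.480; wc +0.050/-0.425 → slack +1.072/-2.013; half-tol=0.237, Σhalf²=0.414309
  -G: nom -31.500 → Σnom=-122.980; wc +0.150/-0.106 → slack +1.222/-2.119; half-tol=0.128, Σhalf²=0.430693
  +H: nom +32.780 → Σnom=-90.200; wc +0.410/-0.400 → slack +1.632/-2.519; half-tol=0.405, Σhalf²=0.594718
  -I: nom -16.700 → Σnom=-106.900; wc +0.400/-0.400 → slack +2.032/-2.919; half-tol=0.400, Σhalf²=0.754718
Nominal = -106.900. Worst-case = [-106.900 - 2.919, -106.900 + 2.032] = [-109.819, -104.868]. RSS = √0.754718 = 0.869.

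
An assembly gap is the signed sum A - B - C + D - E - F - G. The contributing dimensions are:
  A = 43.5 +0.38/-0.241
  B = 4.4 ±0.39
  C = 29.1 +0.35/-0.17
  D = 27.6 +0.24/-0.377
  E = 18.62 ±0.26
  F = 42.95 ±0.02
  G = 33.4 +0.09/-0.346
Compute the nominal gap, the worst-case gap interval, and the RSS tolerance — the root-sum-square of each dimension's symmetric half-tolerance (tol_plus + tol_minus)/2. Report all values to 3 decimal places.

nominal=-57.370 wc=[-59.098,-55.564] rss=0.726

Stack each dimension's contribution:
  +A: nom +43.500 → Σnom=43.500; wc +0.380/-0.241 → slack +0.380/-0.241; half-tol=0.310, Σhalf²=0.096410
  -B: nom -4.400 → Σnom=39.100; wc +0.390/-0.390 → slack +0.770/-0.631; half-tol=0.390, Σhalf²=0.248510
  -C: nom -29.100 → Σnom=10.000; wc +0.170/-0.350 → slack +0.940/-0.981; half-tol=0.260, Σhalf²=0.316110
  +D: nom +27.600 → Σnom=37.600; wc +0.240/-0.377 → slack +1.180/-1.358; half-tol=0.308, Σhalf²=0.411283
  -E: nom -18.620 → Σnom=18.980; wc +0.260/-0.260 → slack +1.440/-1.618; half-tol=0.260, Σhalf²=0.478883
  -F: nom -42.950 → Σnom=-23.970; wc +0.020/-0.020 → slack +1.460/-1.638; half-tol=0.020, Σhalf²=0.479283
  -G: nom -33.400 → Σnom=-57.370; wc +0.346/-0.090 → slack +1.806/-1.728; half-tol=0.218, Σhalf²=0.526807
Nominal = -57.370. Worst-case = [-57.370 - 1.728, -57.370 + 1.806] = [-59.098, -55.564]. RSS = √0.526807 = 0.726.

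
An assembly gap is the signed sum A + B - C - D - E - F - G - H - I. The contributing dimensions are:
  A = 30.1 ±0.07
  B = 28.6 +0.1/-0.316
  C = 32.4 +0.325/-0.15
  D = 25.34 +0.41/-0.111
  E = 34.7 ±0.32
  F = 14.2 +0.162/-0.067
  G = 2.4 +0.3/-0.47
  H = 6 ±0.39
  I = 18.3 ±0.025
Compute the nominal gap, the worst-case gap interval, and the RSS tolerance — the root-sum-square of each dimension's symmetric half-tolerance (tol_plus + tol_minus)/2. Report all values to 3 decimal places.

Stack each dimension's contribution:
  +A: nom +30.100 → Σnom=30.100; wc +0.070/-0.070 → slack +0.070/-0.070; half-tol=0.070, Σhalf²=0.004900
  +B: nom +28.600 → Σnom=58.700; wc +0.100/-0.316 → slack +0.170/-0.386; half-tol=0.208, Σhalf²=0.048164
  -C: nom -32.400 → Σnom=26.300; wc +0.150/-0.325 → slack +0.320/-0.711; half-tol=0.237, Σhalf²=0.104570
  -D: nom -25.340 → Σnom=0.960; wc +0.111/-0.410 → slack +0.431/-1.121; half-tol=0.261, Σhalf²=0.172431
  -E: nom -34.700 → Σnom=-33.740; wc +0.320/-0.320 → slack +0.751/-1.441; half-tol=0.320, Σhalf²=0.274831
  -F: nom -14.200 → Σnom=-47.940; wc +0.067/-0.162 → slack +0.818/-1.603; half-tol=0.115, Σhalf²=0.287941
  -G: nom -2.400 → Σnom=-50.340; wc +0.470/-0.300 → slack +1.288/-1.903; half-tol=0.385, Σhalf²=0.436166
  -H: nom -6.000 → Σnom=-56.340; wc +0.390/-0.390 → slack +1.678/-2.293; half-tol=0.390, Σhalf²=0.588266
  -I: nom -18.300 → Σnom=-74.640; wc +0.025/-0.025 → slack +1.703/-2.318; half-tol=0.025, Σhalf²=0.588891
Nominal = -74.640. Worst-case = [-74.640 - 2.318, -74.640 + 1.703] = [-76.958, -72.937]. RSS = √0.588891 = 0.767.

nominal=-74.640 wc=[-76.958,-72.937] rss=0.767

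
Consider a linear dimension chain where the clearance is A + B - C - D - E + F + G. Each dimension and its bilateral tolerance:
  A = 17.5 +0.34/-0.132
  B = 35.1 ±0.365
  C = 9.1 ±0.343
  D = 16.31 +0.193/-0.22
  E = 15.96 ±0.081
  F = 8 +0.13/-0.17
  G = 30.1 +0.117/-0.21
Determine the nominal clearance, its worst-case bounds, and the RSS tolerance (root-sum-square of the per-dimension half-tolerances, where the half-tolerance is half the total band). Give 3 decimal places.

Stack each dimension's contribution:
  +A: nom +17.500 → Σnom=17.500; wc +0.340/-0.132 → slack +0.340/-0.132; half-tol=0.236, Σhalf²=0.055696
  +B: nom +35.100 → Σnom=52.600; wc +0.365/-0.365 → slack +0.705/-0.497; half-tol=0.365, Σhalf²=0.188921
  -C: nom -9.100 → Σnom=43.500; wc +0.343/-0.343 → slack +1.048/-0.840; half-tol=0.343, Σhalf²=0.306570
  -D: nom -16.310 → Σnom=27.190; wc +0.220/-0.193 → slack +1.268/-1.033; half-tol=0.207, Σhalf²=0.349212
  -E: nom -15.960 → Σnom=11.230; wc +0.081/-0.081 → slack +1.349/-1.114; half-tol=0.081, Σhalf²=0.355773
  +F: nom +8.000 → Σnom=19.230; wc +0.130/-0.170 → slack +1.479/-1.284; half-tol=0.150, Σhalf²=0.378273
  +G: nom +30.100 → Σnom=49.330; wc +0.117/-0.210 → slack +1.596/-1.494; half-tol=0.164, Σhalf²=0.405006
Nominal = 49.330. Worst-case = [49.330 - 1.494, 49.330 + 1.596] = [47.836, 50.926]. RSS = √0.405006 = 0.636.

nominal=49.330 wc=[47.836,50.926] rss=0.636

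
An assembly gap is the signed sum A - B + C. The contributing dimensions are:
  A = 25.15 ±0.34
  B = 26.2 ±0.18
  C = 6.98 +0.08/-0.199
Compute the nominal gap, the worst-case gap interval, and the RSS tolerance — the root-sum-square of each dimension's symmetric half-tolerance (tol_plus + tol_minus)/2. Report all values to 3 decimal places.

Stack each dimension's contribution:
  +A: nom +25.150 → Σnom=25.150; wc +0.340/-0.340 → slack +0.340/-0.340; half-tol=0.340, Σhalf²=0.115600
  -B: nom -26.200 → Σnom=-1.050; wc +0.180/-0.180 → slack +0.520/-0.520; half-tol=0.180, Σhalf²=0.148000
  +C: nom +6.980 → Σnom=5.930; wc +0.080/-0.199 → slack +0.600/-0.719; half-tol=0.140, Σhalf²=0.167460
Nominal = 5.930. Worst-case = [5.930 - 0.719, 5.930 + 0.600] = [5.211, 6.530]. RSS = √0.167460 = 0.409.

nominal=5.930 wc=[5.211,6.530] rss=0.409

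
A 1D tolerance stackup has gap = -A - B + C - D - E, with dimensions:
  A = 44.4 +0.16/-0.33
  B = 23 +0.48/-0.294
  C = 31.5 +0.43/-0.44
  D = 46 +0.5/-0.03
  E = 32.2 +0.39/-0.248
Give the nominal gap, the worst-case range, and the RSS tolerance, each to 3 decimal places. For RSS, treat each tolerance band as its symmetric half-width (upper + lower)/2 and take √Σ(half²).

nominal=-114.100 wc=[-116.070,-112.768] rss=0.756

Stack each dimension's contribution:
  -A: nom -44.400 → Σnom=-44.400; wc +0.330/-0.160 → slack +0.330/-0.160; half-tol=0.245, Σhalf²=0.060025
  -B: nom -23.000 → Σnom=-67.400; wc +0.294/-0.480 → slack +0.624/-0.640; half-tol=0.387, Σhalf²=0.209794
  +C: nom +31.500 → Σnom=-35.900; wc +0.430/-0.440 → slack +1.054/-1.080; half-tol=0.435, Σhalf²=0.399019
  -D: nom -46.000 → Σnom=-81.900; wc +0.030/-0.500 → slack +1.084/-1.580; half-tol=0.265, Σhalf²=0.469244
  -E: nom -32.200 → Σnom=-114.100; wc +0.248/-0.390 → slack +1.332/-1.970; half-tol=0.319, Σhalf²=0.571005
Nominal = -114.100. Worst-case = [-114.100 - 1.970, -114.100 + 1.332] = [-116.070, -112.768]. RSS = √0.571005 = 0.756.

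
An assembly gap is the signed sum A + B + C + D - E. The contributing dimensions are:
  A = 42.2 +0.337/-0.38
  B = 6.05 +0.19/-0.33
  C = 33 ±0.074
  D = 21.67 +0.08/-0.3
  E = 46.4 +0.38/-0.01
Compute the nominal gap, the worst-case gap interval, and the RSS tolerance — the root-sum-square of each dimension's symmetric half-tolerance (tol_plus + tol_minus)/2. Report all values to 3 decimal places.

Stack each dimension's contribution:
  +A: nom +42.200 → Σnom=42.200; wc +0.337/-0.380 → slack +0.337/-0.380; half-tol=0.359, Σhalf²=0.128522
  +B: nom +6.050 → Σnom=48.250; wc +0.190/-0.330 → slack +0.527/-0.710; half-tol=0.260, Σhalf²=0.196122
  +C: nom +33.000 → Σnom=81.250; wc +0.074/-0.074 → slack +0.601/-0.784; half-tol=0.074, Σhalf²=0.201598
  +D: nom +21.670 → Σnom=102.920; wc +0.080/-0.300 → slack +0.681/-1.084; half-tol=0.190, Σhalf²=0.237698
  -E: nom -46.400 → Σnom=56.520; wc +0.010/-0.380 → slack +0.691/-1.464; half-tol=0.195, Σhalf²=0.275723
Nominal = 56.520. Worst-case = [56.520 - 1.464, 56.520 + 0.691] = [55.056, 57.211]. RSS = √0.275723 = 0.525.

nominal=56.520 wc=[55.056,57.211] rss=0.525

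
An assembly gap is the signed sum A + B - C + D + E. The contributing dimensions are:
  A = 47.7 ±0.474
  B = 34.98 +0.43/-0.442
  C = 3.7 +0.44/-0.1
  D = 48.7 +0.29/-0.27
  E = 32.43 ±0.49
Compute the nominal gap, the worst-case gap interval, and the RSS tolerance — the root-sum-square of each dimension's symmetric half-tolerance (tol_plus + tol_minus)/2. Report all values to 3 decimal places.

Stack each dimension's contribution:
  +A: nom +47.700 → Σnom=47.700; wc +0.474/-0.474 → slack +0.474/-0.474; half-tol=0.474, Σhalf²=0.224676
  +B: nom +34.980 → Σnom=82.680; wc +0.430/-0.442 → slack +0.904/-0.916; half-tol=0.436, Σhalf²=0.414772
  -C: nom -3.700 → Σnom=78.980; wc +0.100/-0.440 → slack +1.004/-1.356; half-tol=0.270, Σhalf²=0.487672
  +D: nom +48.700 → Σnom=127.680; wc +0.290/-0.270 → slack +1.294/-1.626; half-tol=0.280, Σhalf²=0.566072
  +E: nom +32.430 → Σnom=160.110; wc +0.490/-0.490 → slack +1.784/-2.116; half-tol=0.490, Σhalf²=0.806172
Nominal = 160.110. Worst-case = [160.110 - 2.116, 160.110 + 1.784] = [157.994, 161.894]. RSS = √0.806172 = 0.898.

nominal=160.110 wc=[157.994,161.894] rss=0.898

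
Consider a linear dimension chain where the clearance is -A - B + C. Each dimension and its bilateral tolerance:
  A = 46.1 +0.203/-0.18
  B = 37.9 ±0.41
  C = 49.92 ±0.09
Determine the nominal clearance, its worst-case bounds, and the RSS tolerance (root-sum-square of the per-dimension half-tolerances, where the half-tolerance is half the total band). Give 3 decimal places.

nominal=-34.080 wc=[-34.783,-33.400] rss=0.461

Stack each dimension's contribution:
  -A: nom -46.100 → Σnom=-46.100; wc +0.180/-0.203 → slack +0.180/-0.203; half-tol=0.192, Σhalf²=0.036672
  -B: nom -37.900 → Σnom=-84.000; wc +0.410/-0.410 → slack +0.590/-0.613; half-tol=0.410, Σhalf²=0.204772
  +C: nom +49.920 → Σnom=-34.080; wc +0.090/-0.090 → slack +0.680/-0.703; half-tol=0.090, Σhalf²=0.212872
Nominal = -34.080. Worst-case = [-34.080 - 0.703, -34.080 + 0.680] = [-34.783, -33.400]. RSS = √0.212872 = 0.461.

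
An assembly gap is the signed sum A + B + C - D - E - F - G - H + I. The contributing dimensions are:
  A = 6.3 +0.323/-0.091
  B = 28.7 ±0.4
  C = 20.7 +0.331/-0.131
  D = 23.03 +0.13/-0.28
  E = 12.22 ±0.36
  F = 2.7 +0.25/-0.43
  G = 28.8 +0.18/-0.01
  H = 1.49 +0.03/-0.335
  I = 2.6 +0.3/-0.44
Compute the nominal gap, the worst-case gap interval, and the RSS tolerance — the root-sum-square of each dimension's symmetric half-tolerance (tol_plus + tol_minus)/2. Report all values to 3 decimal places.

Stack each dimension's contribution:
  +A: nom +6.300 → Σnom=6.300; wc +0.323/-0.091 → slack +0.323/-0.091; half-tol=0.207, Σhalf²=0.042849
  +B: nom +28.700 → Σnom=35.000; wc +0.400/-0.400 → slack +0.723/-0.491; half-tol=0.400, Σhalf²=0.202849
  +C: nom +20.700 → Σnom=55.700; wc +0.331/-0.131 → slack +1.054/-0.622; half-tol=0.231, Σhalf²=0.256210
  -D: nom -23.030 → Σnom=32.670; wc +0.280/-0.130 → slack +1.334/-0.752; half-tol=0.205, Σhalf²=0.298235
  -E: nom -12.220 → Σnom=20.450; wc +0.360/-0.360 → slack +1.694/-1.112; half-tol=0.360, Σhalf²=0.427835
  -F: nom -2.700 → Σnom=17.750; wc +0.430/-0.250 → slack +2.124/-1.362; half-tol=0.340, Σhalf²=0.543435
  -G: nom -28.800 → Σnom=-11.050; wc +0.010/-0.180 → slack +2.134/-1.542; half-tol=0.095, Σhalf²=0.552460
  -H: nom -1.490 → Σnom=-12.540; wc +0.335/-0.030 → slack +2.469/-1.572; half-tol=0.182, Σhalf²=0.585766
  +I: nom +2.600 → Σnom=-9.940; wc +0.300/-0.440 → slack +2.769/-2.012; half-tol=0.370, Σhalf²=0.722666
Nominal = -9.940. Worst-case = [-9.940 - 2.012, -9.940 + 2.769] = [-11.952, -7.171]. RSS = √0.722666 = 0.850.

nominal=-9.940 wc=[-11.952,-7.171] rss=0.850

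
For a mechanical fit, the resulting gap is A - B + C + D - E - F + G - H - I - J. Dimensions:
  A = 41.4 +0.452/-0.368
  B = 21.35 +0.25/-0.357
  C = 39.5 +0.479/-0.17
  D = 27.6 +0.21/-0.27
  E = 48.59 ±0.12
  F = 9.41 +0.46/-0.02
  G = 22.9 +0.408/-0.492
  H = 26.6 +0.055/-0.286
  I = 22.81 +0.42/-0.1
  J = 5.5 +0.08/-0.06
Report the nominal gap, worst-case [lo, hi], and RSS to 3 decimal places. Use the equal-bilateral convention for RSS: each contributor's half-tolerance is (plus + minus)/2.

Stack each dimension's contribution:
  +A: nom +41.400 → Σnom=41.400; wc +0.452/-0.368 → slack +0.452/-0.368; half-tol=0.410, Σhalf²=0.168100
  -B: nom -21.350 → Σnom=20.050; wc +0.357/-0.250 → slack +0.809/-0.618; half-tol=0.303, Σhalf²=0.260212
  +C: nom +39.500 → Σnom=59.550; wc +0.479/-0.170 → slack +1.288/-0.788; half-tol=0.325, Σhalf²=0.365513
  +D: nom +27.600 → Σnom=87.150; wc +0.210/-0.270 → slack +1.498/-1.058; half-tol=0.240, Σhalf²=0.423113
  -E: nom -48.590 → Σnom=38.560; wc +0.120/-0.120 → slack +1.618/-1.178; half-tol=0.120, Σhalf²=0.437513
  -F: nom -9.410 → Σnom=29.150; wc +0.020/-0.460 → slack +1.638/-1.638; half-tol=0.240, Σhalf²=0.495113
  +G: nom +22.900 → Σnom=52.050; wc +0.408/-0.492 → slack +2.046/-2.130; half-tol=0.450, Σhalf²=0.697612
  -H: nom -26.600 → Σnom=25.450; wc +0.286/-0.055 → slack +2.332/-2.185; half-tol=0.170, Σhalf²=0.726683
  -I: nom -22.810 → Σnom=2.640; wc +0.100/-0.420 → slack +2.432/-2.605; half-tol=0.260, Σhalf²=0.794283
  -J: nom -5.500 → Σnom=-2.860; wc +0.060/-0.080 → slack +2.492/-2.685; half-tol=0.070, Σhalf²=0.799183
Nominal = -2.860. Worst-case = [-2.860 - 2.685, -2.860 + 2.492] = [-5.545, -0.368]. RSS = √0.799183 = 0.894.

nominal=-2.860 wc=[-5.545,-0.368] rss=0.894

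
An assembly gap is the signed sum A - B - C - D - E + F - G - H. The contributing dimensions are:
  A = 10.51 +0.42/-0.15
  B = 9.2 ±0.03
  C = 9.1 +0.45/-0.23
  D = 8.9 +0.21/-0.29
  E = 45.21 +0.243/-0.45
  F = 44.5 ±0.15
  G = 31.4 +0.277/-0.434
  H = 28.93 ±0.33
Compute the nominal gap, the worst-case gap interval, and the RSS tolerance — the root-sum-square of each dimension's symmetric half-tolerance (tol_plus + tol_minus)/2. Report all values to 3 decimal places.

nominal=-77.730 wc=[-79.570,-75.396] rss=0.799

Stack each dimension's contribution:
  +A: nom +10.510 → Σnom=10.510; wc +0.420/-0.150 → slack +0.420/-0.150; half-tol=0.285, Σhalf²=0.081225
  -B: nom -9.200 → Σnom=1.310; wc +0.030/-0.030 → slack +0.450/-0.180; half-tol=0.030, Σhalf²=0.082125
  -C: nom -9.100 → Σnom=-7.790; wc +0.230/-0.450 → slack +0.680/-0.630; half-tol=0.340, Σhalf²=0.197725
  -D: nom -8.900 → Σnom=-16.690; wc +0.290/-0.210 → slack +0.970/-0.840; half-tol=0.250, Σhalf²=0.260225
  -E: nom -45.210 → Σnom=-61.900; wc +0.450/-0.243 → slack +1.420/-1.083; half-tol=0.347, Σhalf²=0.380287
  +F: nom +44.500 → Σnom=-17.400; wc +0.150/-0.150 → slack +1.570/-1.233; half-tol=0.150, Σhalf²=0.402787
  -G: nom -31.400 → Σnom=-48.800; wc +0.434/-0.277 → slack +2.004/-1.510; half-tol=0.356, Σhalf²=0.529168
  -H: nom -28.930 → Σnom=-77.730; wc +0.330/-0.330 → slack +2.334/-1.840; half-tol=0.330, Σhalf²=0.638068
Nominal = -77.730. Worst-case = [-77.730 - 1.840, -77.730 + 2.334] = [-79.570, -75.396]. RSS = √0.638068 = 0.799.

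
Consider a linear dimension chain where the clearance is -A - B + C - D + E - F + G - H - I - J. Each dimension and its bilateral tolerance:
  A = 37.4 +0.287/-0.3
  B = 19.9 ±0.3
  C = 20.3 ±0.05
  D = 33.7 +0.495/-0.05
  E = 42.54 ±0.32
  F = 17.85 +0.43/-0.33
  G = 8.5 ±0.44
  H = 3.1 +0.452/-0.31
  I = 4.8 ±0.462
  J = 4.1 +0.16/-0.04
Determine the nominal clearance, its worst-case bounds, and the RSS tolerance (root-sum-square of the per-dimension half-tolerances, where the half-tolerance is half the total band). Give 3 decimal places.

nominal=-49.510 wc=[-52.906,-46.908] rss=1.030

Stack each dimension's contribution:
  -A: nom -37.400 → Σnom=-37.400; wc +0.300/-0.287 → slack +0.300/-0.287; half-tol=0.293, Σhalf²=0.086142
  -B: nom -19.900 → Σnom=-57.300; wc +0.300/-0.300 → slack +0.600/-0.587; half-tol=0.300, Σhalf²=0.176142
  +C: nom +20.300 → Σnom=-37.000; wc +0.050/-0.050 → slack +0.650/-0.637; half-tol=0.050, Σhalf²=0.178642
  -D: nom -33.700 → Σnom=-70.700; wc +0.050/-0.495 → slack +0.700/-1.132; half-tol=0.273, Σhalf²=0.252899
  +E: nom +42.540 → Σnom=-28.160; wc +0.320/-0.320 → slack +1.020/-1.452; half-tol=0.320, Σhalf²=0.355299
  -F: nom -17.850 → Σnom=-46.010; wc +0.330/-0.430 → slack +1.350/-1.882; half-tol=0.380, Σhalf²=0.499699
  +G: nom +8.500 → Σnom=-37.510; wc +0.440/-0.440 → slack +1.790/-2.322; half-tol=0.440, Σhalf²=0.693299
  -H: nom -3.100 → Σnom=-40.610; wc +0.310/-0.452 → slack +2.100/-2.774; half-tol=0.381, Σhalf²=0.838460
  -I: nom -4.800 → Σnom=-45.410; wc +0.462/-0.462 → slack +2.562/-3.236; half-tol=0.462, Σhalf²=1.051904
  -J: nom -4.100 → Σnom=-49.510; wc +0.040/-0.160 → slack +2.602/-3.396; half-tol=0.100, Σhalf²=1.061904
Nominal = -49.510. Worst-case = [-49.510 - 3.396, -49.510 + 2.602] = [-52.906, -46.908]. RSS = √1.061904 = 1.030.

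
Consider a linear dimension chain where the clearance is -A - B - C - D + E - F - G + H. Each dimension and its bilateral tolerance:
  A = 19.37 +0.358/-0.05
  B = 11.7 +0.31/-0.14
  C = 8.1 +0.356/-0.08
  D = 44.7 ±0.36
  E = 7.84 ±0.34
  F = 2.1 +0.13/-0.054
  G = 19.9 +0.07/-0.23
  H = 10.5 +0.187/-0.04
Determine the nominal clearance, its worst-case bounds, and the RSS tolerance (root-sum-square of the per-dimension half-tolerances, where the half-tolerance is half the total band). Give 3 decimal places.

Stack each dimension's contribution:
  -A: nom -19.370 → Σnom=-19.370; wc +0.050/-0.358 → slack +0.050/-0.358; half-tol=0.204, Σhalf²=0.041616
  -B: nom -11.700 → Σnom=-31.070; wc +0.140/-0.310 → slack +0.190/-0.668; half-tol=0.225, Σhalf²=0.092241
  -C: nom -8.100 → Σnom=-39.170; wc +0.080/-0.356 → slack +0.270/-1.024; half-tol=0.218, Σhalf²=0.139765
  -D: nom -44.700 → Σnom=-83.870; wc +0.360/-0.360 → slack +0.630/-1.384; half-tol=0.360, Σhalf²=0.269365
  +E: nom +7.840 → Σnom=-76.030; wc +0.340/-0.340 → slack +0.970/-1.724; half-tol=0.340, Σhalf²=0.384965
  -F: nom -2.100 → Σnom=-78.130; wc +0.054/-0.130 → slack +1.024/-1.854; half-tol=0.092, Σhalf²=0.393429
  -G: nom -19.900 → Σnom=-98.030; wc +0.230/-0.070 → slack +1.254/-1.924; half-tol=0.150, Σhalf²=0.415929
  +H: nom +10.500 → Σnom=-87.530; wc +0.187/-0.040 → slack +1.441/-1.964; half-tol=0.114, Σhalf²=0.428811
Nominal = -87.530. Worst-case = [-87.530 - 1.964, -87.530 + 1.441] = [-89.494, -86.089]. RSS = √0.428811 = 0.655.

nominal=-87.530 wc=[-89.494,-86.089] rss=0.655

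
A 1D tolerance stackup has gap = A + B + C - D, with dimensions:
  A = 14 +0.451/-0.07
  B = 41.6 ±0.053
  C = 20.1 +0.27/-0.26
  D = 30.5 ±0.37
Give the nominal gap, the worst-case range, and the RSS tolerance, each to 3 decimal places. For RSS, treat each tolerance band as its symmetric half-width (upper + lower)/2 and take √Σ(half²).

nominal=45.200 wc=[44.447,46.344] rss=0.527

Stack each dimension's contribution:
  +A: nom +14.000 → Σnom=14.000; wc +0.451/-0.070 → slack +0.451/-0.070; half-tol=0.261, Σhalf²=0.067860
  +B: nom +41.600 → Σnom=55.600; wc +0.053/-0.053 → slack +0.504/-0.123; half-tol=0.053, Σhalf²=0.070669
  +C: nom +20.100 → Σnom=75.700; wc +0.270/-0.260 → slack +0.774/-0.383; half-tol=0.265, Σhalf²=0.140894
  -D: nom -30.500 → Σnom=45.200; wc +0.370/-0.370 → slack +1.144/-0.753; half-tol=0.370, Σhalf²=0.277794
Nominal = 45.200. Worst-case = [45.200 - 0.753, 45.200 + 1.144] = [44.447, 46.344]. RSS = √0.277794 = 0.527.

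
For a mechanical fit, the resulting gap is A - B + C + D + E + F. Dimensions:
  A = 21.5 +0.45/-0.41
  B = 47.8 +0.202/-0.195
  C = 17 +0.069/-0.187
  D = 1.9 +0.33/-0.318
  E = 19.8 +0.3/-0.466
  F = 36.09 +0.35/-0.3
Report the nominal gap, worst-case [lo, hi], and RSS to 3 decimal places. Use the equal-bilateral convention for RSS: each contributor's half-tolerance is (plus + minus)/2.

nominal=48.490 wc=[46.607,50.184] rss=0.773

Stack each dimension's contribution:
  +A: nom +21.500 → Σnom=21.500; wc +0.450/-0.410 → slack +0.450/-0.410; half-tol=0.430, Σhalf²=0.184900
  -B: nom -47.800 → Σnom=-26.300; wc +0.195/-0.202 → slack +0.645/-0.612; half-tol=0.199, Σhalf²=0.224302
  +C: nom +17.000 → Σnom=-9.300; wc +0.069/-0.187 → slack +0.714/-0.799; half-tol=0.128, Σhalf²=0.240686
  +D: nom +1.900 → Σnom=-7.400; wc +0.330/-0.318 → slack +1.044/-1.117; half-tol=0.324, Σhalf²=0.345662
  +E: nom +19.800 → Σnom=12.400; wc +0.300/-0.466 → slack +1.344/-1.583; half-tol=0.383, Σhalf²=0.492351
  +F: nom +36.090 → Σnom=48.490; wc +0.350/-0.300 → slack +1.694/-1.883; half-tol=0.325, Σhalf²=0.597976
Nominal = 48.490. Worst-case = [48.490 - 1.883, 48.490 + 1.694] = [46.607, 50.184]. RSS = √0.597976 = 0.773.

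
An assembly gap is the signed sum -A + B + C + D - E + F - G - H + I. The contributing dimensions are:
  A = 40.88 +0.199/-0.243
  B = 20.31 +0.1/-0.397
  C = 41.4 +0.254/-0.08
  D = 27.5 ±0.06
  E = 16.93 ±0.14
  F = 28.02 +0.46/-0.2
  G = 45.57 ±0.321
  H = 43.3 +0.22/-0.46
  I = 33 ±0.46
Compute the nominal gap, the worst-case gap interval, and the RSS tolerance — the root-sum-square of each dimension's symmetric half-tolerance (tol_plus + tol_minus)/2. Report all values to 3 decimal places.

Stack each dimension's contribution:
  -A: nom -40.880 → Σnom=-40.880; wc +0.243/-0.199 → slack +0.243/-0.199; half-tol=0.221, Σhalf²=0.048841
  +B: nom +20.310 → Σnom=-20.570; wc +0.100/-0.397 → slack +0.343/-0.596; half-tol=0.248, Σhalf²=0.110593
  +C: nom +41.400 → Σnom=20.830; wc +0.254/-0.080 → slack +0.597/-0.676; half-tol=0.167, Σhalf²=0.138482
  +D: nom +27.500 → Σnom=48.330; wc +0.060/-0.060 → slack +0.657/-0.736; half-tol=0.060, Σhalf²=0.142082
  -E: nom -16.930 → Σnom=31.400; wc +0.140/-0.140 → slack +0.797/-0.876; half-tol=0.140, Σhalf²=0.161682
  +F: nom +28.020 → Σnom=59.420; wc +0.460/-0.200 → slack +1.257/-1.076; half-tol=0.330, Σhalf²=0.270582
  -G: nom -45.570 → Σnom=13.850; wc +0.321/-0.321 → slack +1.578/-1.397; half-tol=0.321, Σhalf²=0.373623
  -H: nom -43.300 → Σnom=-29.450; wc +0.460/-0.220 → slack +2.038/-1.617; half-tol=0.340, Σhalf²=0.489223
  +I: nom +33.000 → Σnom=3.550; wc +0.460/-0.460 → slack +2.498/-2.077; half-tol=0.460, Σhalf²=0.700823
Nominal = 3.550. Worst-case = [3.550 - 2.077, 3.550 + 2.498] = [1.473, 6.048]. RSS = √0.700823 = 0.837.

nominal=3.550 wc=[1.473,6.048] rss=0.837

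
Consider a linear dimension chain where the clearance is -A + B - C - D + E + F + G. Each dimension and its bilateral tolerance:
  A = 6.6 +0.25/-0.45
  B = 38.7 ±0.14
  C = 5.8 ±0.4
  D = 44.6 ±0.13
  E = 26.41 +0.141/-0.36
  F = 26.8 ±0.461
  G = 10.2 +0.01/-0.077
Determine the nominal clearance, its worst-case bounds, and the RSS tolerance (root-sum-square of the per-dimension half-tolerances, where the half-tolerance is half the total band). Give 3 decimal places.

nominal=45.110 wc=[43.292,46.842] rss=0.772

Stack each dimension's contribution:
  -A: nom -6.600 → Σnom=-6.600; wc +0.450/-0.250 → slack +0.450/-0.250; half-tol=0.350, Σhalf²=0.122500
  +B: nom +38.700 → Σnom=32.100; wc +0.140/-0.140 → slack +0.590/-0.390; half-tol=0.140, Σhalf²=0.142100
  -C: nom -5.800 → Σnom=26.300; wc +0.400/-0.400 → slack +0.990/-0.790; half-tol=0.400, Σhalf²=0.302100
  -D: nom -44.600 → Σnom=-18.300; wc +0.130/-0.130 → slack +1.120/-0.920; half-tol=0.130, Σhalf²=0.319000
  +E: nom +26.410 → Σnom=8.110; wc +0.141/-0.360 → slack +1.261/-1.280; half-tol=0.251, Σhalf²=0.381750
  +F: nom +26.800 → Σnom=34.910; wc +0.461/-0.461 → slack +1.722/-1.741; half-tol=0.461, Σhalf²=0.594271
  +G: nom +10.200 → Σnom=45.110; wc +0.010/-0.077 → slack +1.732/-1.818; half-tol=0.043, Σhalf²=0.596164
Nominal = 45.110. Worst-case = [45.110 - 1.818, 45.110 + 1.732] = [43.292, 46.842]. RSS = √0.596164 = 0.772.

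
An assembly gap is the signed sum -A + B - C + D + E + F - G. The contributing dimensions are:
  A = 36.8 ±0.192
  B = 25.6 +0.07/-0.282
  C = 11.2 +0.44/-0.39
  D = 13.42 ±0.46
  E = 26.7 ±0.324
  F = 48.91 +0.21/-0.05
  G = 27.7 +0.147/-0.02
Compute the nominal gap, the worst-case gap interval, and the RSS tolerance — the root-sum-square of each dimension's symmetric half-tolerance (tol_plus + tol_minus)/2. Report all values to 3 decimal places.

Stack each dimension's contribution:
  -A: nom -36.800 → Σnom=-36.800; wc +0.192/-0.192 → slack +0.192/-0.192; half-tol=0.192, Σhalf²=0.036864
  +B: nom +25.600 → Σnom=-11.200; wc +0.070/-0.282 → slack +0.262/-0.474; half-tol=0.176, Σhalf²=0.067840
  -C: nom -11.200 → Σnom=-22.400; wc +0.390/-0.440 → slack +0.652/-0.914; half-tol=0.415, Σhalf²=0.240065
  +D: nom +13.420 → Σnom=-8.980; wc +0.460/-0.460 → slack +1.112/-1.374; half-tol=0.460, Σhalf²=0.451665
  +E: nom +26.700 → Σnom=17.720; wc +0.324/-0.324 → slack +1.436/-1.698; half-tol=0.324, Σhalf²=0.556641
  +F: nom +48.910 → Σnom=66.630; wc +0.210/-0.050 → slack +1.646/-1.748; half-tol=0.130, Σhalf²=0.573541
  -G: nom -27.700 → Σnom=38.930; wc +0.020/-0.147 → slack +1.666/-1.895; half-tol=0.083, Σhalf²=0.580513
Nominal = 38.930. Worst-case = [38.930 - 1.895, 38.930 + 1.666] = [37.035, 40.596]. RSS = √0.580513 = 0.762.

nominal=38.930 wc=[37.035,40.596] rss=0.762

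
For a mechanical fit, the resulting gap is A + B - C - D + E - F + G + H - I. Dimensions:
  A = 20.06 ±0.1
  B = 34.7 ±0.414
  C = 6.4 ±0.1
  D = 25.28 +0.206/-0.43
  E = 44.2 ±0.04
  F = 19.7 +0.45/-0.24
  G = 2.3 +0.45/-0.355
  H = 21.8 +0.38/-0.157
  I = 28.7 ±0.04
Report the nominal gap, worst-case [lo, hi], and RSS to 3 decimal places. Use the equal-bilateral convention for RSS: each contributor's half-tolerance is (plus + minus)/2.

Stack each dimension's contribution:
  +A: nom +20.060 → Σnom=20.060; wc +0.100/-0.100 → slack +0.100/-0.100; half-tol=0.100, Σhalf²=0.010000
  +B: nom +34.700 → Σnom=54.760; wc +0.414/-0.414 → slack +0.514/-0.514; half-tol=0.414, Σhalf²=0.181396
  -C: nom -6.400 → Σnom=48.360; wc +0.100/-0.100 → slack +0.614/-0.614; half-tol=0.100, Σhalf²=0.191396
  -D: nom -25.280 → Σnom=23.080; wc +0.430/-0.206 → slack +1.044/-0.820; half-tol=0.318, Σhalf²=0.292520
  +E: nom +44.200 → Σnom=67.280; wc +0.040/-0.040 → slack +1.084/-0.860; half-tol=0.040, Σhalf²=0.294120
  -F: nom -19.700 → Σnom=47.580; wc +0.240/-0.450 → slack +1.324/-1.310; half-tol=0.345, Σhalf²=0.413145
  +G: nom +2.300 → Σnom=49.880; wc +0.450/-0.355 → slack +1.774/-1.665; half-tol=0.402, Σhalf²=0.575151
  +H: nom +21.800 → Σnom=71.680; wc +0.380/-0.157 → slack +2.154/-1.822; half-tol=0.269, Σhalf²=0.647243
  -I: nom -28.700 → Σnom=42.980; wc +0.040/-0.040 → slack +2.194/-1.862; half-tol=0.040, Σhalf²=0.648844
Nominal = 42.980. Worst-case = [42.980 - 1.862, 42.980 + 2.194] = [41.118, 45.174]. RSS = √0.648844 = 0.806.

nominal=42.980 wc=[41.118,45.174] rss=0.806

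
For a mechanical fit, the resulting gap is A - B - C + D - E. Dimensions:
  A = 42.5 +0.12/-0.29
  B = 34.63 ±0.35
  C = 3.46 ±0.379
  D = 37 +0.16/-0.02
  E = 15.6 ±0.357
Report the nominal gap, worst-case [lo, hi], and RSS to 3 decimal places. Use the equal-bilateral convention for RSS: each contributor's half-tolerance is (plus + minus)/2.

Stack each dimension's contribution:
  +A: nom +42.500 → Σnom=42.500; wc +0.120/-0.290 → slack +0.120/-0.290; half-tol=0.205, Σhalf²=0.042025
  -B: nom -34.630 → Σnom=7.870; wc +0.350/-0.350 → slack +0.470/-0.640; half-tol=0.350, Σhalf²=0.164525
  -C: nom -3.460 → Σnom=4.410; wc +0.379/-0.379 → slack +0.849/-1.019; half-tol=0.379, Σhalf²=0.308166
  +D: nom +37.000 → Σnom=41.410; wc +0.160/-0.020 → slack +1.009/-1.039; half-tol=0.090, Σhalf²=0.316266
  -E: nom -15.600 → Σnom=25.810; wc +0.357/-0.357 → slack +1.366/-1.396; half-tol=0.357, Σhalf²=0.443715
Nominal = 25.810. Worst-case = [25.810 - 1.396, 25.810 + 1.366] = [24.414, 27.176]. RSS = √0.443715 = 0.666.

nominal=25.810 wc=[24.414,27.176] rss=0.666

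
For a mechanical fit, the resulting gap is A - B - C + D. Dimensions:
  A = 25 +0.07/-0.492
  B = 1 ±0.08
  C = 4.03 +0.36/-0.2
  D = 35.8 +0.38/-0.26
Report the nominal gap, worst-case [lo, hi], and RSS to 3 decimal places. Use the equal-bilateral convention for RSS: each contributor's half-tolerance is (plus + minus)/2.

nominal=55.770 wc=[54.578,56.500] rss=0.516

Stack each dimension's contribution:
  +A: nom +25.000 → Σnom=25.000; wc +0.070/-0.492 → slack +0.070/-0.492; half-tol=0.281, Σhalf²=0.078961
  -B: nom -1.000 → Σnom=24.000; wc +0.080/-0.080 → slack +0.150/-0.572; half-tol=0.080, Σhalf²=0.085361
  -C: nom -4.030 → Σnom=19.970; wc +0.200/-0.360 → slack +0.350/-0.932; half-tol=0.280, Σhalf²=0.163761
  +D: nom +35.800 → Σnom=55.770; wc +0.380/-0.260 → slack +0.730/-1.192; half-tol=0.320, Σhalf²=0.266161
Nominal = 55.770. Worst-case = [55.770 - 1.192, 55.770 + 0.730] = [54.578, 56.500]. RSS = √0.266161 = 0.516.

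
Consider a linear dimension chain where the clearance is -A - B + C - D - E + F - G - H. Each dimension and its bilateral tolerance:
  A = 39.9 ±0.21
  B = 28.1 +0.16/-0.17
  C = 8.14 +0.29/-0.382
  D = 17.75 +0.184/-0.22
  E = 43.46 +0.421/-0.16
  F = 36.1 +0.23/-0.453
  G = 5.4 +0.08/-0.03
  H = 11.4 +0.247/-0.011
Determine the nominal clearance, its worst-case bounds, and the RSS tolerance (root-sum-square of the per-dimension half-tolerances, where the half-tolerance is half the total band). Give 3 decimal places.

nominal=-101.770 wc=[-103.907,-100.449] rss=0.668

Stack each dimension's contribution:
  -A: nom -39.900 → Σnom=-39.900; wc +0.210/-0.210 → slack +0.210/-0.210; half-tol=0.210, Σhalf²=0.044100
  -B: nom -28.100 → Σnom=-68.000; wc +0.170/-0.160 → slack +0.380/-0.370; half-tol=0.165, Σhalf²=0.071325
  +C: nom +8.140 → Σnom=-59.860; wc +0.290/-0.382 → slack +0.670/-0.752; half-tol=0.336, Σhalf²=0.184221
  -D: nom -17.750 → Σnom=-77.610; wc +0.220/-0.184 → slack +0.890/-0.936; half-tol=0.202, Σhalf²=0.225025
  -E: nom -43.460 → Σnom=-121.070; wc +0.160/-0.421 → slack +1.050/-1.357; half-tol=0.290, Σhalf²=0.309415
  +F: nom +36.100 → Σnom=-84.970; wc +0.230/-0.453 → slack +1.280/-1.810; half-tol=0.342, Σhalf²=0.426038
  -G: nom -5.400 → Σnom=-90.370; wc +0.030/-0.080 → slack +1.310/-1.890; half-tol=0.055, Σhalf²=0.429063
  -H: nom -11.400 → Σnom=-101.770; wc +0.011/-0.247 → slack +1.321/-2.137; half-tol=0.129, Σhalf²=0.445704
Nominal = -101.770. Worst-case = [-101.770 - 2.137, -101.770 + 1.321] = [-103.907, -100.449]. RSS = √0.445704 = 0.668.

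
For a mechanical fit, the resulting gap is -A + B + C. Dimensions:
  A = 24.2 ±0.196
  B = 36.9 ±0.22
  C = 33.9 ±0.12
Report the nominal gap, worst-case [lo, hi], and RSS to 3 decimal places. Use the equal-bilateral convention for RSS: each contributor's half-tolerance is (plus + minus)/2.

nominal=46.600 wc=[46.064,47.136] rss=0.318

Stack each dimension's contribution:
  -A: nom -24.200 → Σnom=-24.200; wc +0.196/-0.196 → slack +0.196/-0.196; half-tol=0.196, Σhalf²=0.038416
  +B: nom +36.900 → Σnom=12.700; wc +0.220/-0.220 → slack +0.416/-0.416; half-tol=0.220, Σhalf²=0.086816
  +C: nom +33.900 → Σnom=46.600; wc +0.120/-0.120 → slack +0.536/-0.536; half-tol=0.120, Σhalf²=0.101216
Nominal = 46.600. Worst-case = [46.600 - 0.536, 46.600 + 0.536] = [46.064, 47.136]. RSS = √0.101216 = 0.318.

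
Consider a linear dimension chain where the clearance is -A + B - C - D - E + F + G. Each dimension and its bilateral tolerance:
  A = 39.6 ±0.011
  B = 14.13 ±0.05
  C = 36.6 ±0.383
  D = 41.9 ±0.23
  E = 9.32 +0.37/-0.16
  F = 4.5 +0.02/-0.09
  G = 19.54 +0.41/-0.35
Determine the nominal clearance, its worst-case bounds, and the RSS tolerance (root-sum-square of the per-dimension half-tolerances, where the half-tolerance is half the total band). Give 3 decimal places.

Stack each dimension's contribution:
  -A: nom -39.600 → Σnom=-39.600; wc +0.011/-0.011 → slack +0.011/-0.011; half-tol=0.011, Σhalf²=0.000121
  +B: nom +14.130 → Σnom=-25.470; wc +0.050/-0.050 → slack +0.061/-0.061; half-tol=0.050, Σhalf²=0.002621
  -C: nom -36.600 → Σnom=-62.070; wc +0.383/-0.383 → slack +0.444/-0.444; half-tol=0.383, Σhalf²=0.149310
  -D: nom -41.900 → Σnom=-103.970; wc +0.230/-0.230 → slack +0.674/-0.674; half-tol=0.230, Σhalf²=0.202210
  -E: nom -9.320 → Σnom=-113.290; wc +0.160/-0.370 → slack +0.834/-1.044; half-tol=0.265, Σhalf²=0.272435
  +F: nom +4.500 → Σnom=-108.790; wc +0.020/-0.090 → slack +0.854/-1.134; half-tol=0.055, Σhalf²=0.275460
  +G: nom +19.540 → Σnom=-89.250; wc +0.410/-0.350 → slack +1.264/-1.484; half-tol=0.380, Σhalf²=0.419860
Nominal = -89.250. Worst-case = [-89.250 - 1.484, -89.250 + 1.264] = [-90.734, -87.986]. RSS = √0.419860 = 0.648.

nominal=-89.250 wc=[-90.734,-87.986] rss=0.648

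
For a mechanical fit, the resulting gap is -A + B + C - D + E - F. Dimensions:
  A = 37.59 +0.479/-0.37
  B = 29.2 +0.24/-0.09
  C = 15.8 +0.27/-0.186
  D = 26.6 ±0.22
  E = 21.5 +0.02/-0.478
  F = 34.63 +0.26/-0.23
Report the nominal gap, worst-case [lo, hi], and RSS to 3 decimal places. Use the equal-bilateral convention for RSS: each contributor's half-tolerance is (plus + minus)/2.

Stack each dimension's contribution:
  -A: nom -37.590 → Σnom=-37.590; wc +0.370/-0.479 → slack +0.370/-0.479; half-tol=0.424, Σhalf²=0.180200
  +B: nom +29.200 → Σnom=-8.390; wc +0.240/-0.090 → slack +0.610/-0.569; half-tol=0.165, Σhalf²=0.207425
  +C: nom +15.800 → Σnom=7.410; wc +0.270/-0.186 → slack +0.880/-0.755; half-tol=0.228, Σhalf²=0.259409
  -D: nom -26.600 → Σnom=-19.190; wc +0.220/-0.220 → slack +1.100/-0.975; half-tol=0.220, Σhalf²=0.307809
  +E: nom +21.500 → Σnom=2.310; wc +0.020/-0.478 → slack +1.120/-1.453; half-tol=0.249, Σhalf²=0.369810
  -F: nom -34.630 → Σnom=-32.320; wc +0.230/-0.260 → slack +1.350/-1.713; half-tol=0.245, Σhalf²=0.429835
Nominal = -32.320. Worst-case = [-32.320 - 1.713, -32.320 + 1.350] = [-34.033, -30.970]. RSS = √0.429835 = 0.656.

nominal=-32.320 wc=[-34.033,-30.970] rss=0.656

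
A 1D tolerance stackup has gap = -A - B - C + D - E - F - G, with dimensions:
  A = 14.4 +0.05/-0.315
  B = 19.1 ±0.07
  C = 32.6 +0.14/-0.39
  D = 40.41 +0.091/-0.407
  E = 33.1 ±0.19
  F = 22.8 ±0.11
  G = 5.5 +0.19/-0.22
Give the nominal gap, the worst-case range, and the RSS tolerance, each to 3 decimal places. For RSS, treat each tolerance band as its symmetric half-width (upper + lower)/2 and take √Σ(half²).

nominal=-87.090 wc=[-88.247,-85.704] rss=0.511

Stack each dimension's contribution:
  -A: nom -14.400 → Σnom=-14.400; wc +0.315/-0.050 → slack +0.315/-0.050; half-tol=0.182, Σhalf²=0.033306
  -B: nom -19.100 → Σnom=-33.500; wc +0.070/-0.070 → slack +0.385/-0.120; half-tol=0.070, Σhalf²=0.038206
  -C: nom -32.600 → Σnom=-66.100; wc +0.390/-0.140 → slack +0.775/-0.260; half-tol=0.265, Σhalf²=0.108431
  +D: nom +40.410 → Σnom=-25.690; wc +0.091/-0.407 → slack +0.866/-0.667; half-tol=0.249, Σhalf²=0.170432
  -E: nom -33.100 → Σnom=-58.790; wc +0.190/-0.190 → slack +1.056/-0.857; half-tol=0.190, Σhalf²=0.206532
  -F: nom -22.800 → Σnom=-81.590; wc +0.110/-0.110 → slack +1.166/-0.967; half-tol=0.110, Σhalf²=0.218632
  -G: nom -5.500 → Σnom=-87.090; wc +0.220/-0.190 → slack +1.386/-1.157; half-tol=0.205, Σhalf²=0.260657
Nominal = -87.090. Worst-case = [-87.090 - 1.157, -87.090 + 1.386] = [-88.247, -85.704]. RSS = √0.260657 = 0.511.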